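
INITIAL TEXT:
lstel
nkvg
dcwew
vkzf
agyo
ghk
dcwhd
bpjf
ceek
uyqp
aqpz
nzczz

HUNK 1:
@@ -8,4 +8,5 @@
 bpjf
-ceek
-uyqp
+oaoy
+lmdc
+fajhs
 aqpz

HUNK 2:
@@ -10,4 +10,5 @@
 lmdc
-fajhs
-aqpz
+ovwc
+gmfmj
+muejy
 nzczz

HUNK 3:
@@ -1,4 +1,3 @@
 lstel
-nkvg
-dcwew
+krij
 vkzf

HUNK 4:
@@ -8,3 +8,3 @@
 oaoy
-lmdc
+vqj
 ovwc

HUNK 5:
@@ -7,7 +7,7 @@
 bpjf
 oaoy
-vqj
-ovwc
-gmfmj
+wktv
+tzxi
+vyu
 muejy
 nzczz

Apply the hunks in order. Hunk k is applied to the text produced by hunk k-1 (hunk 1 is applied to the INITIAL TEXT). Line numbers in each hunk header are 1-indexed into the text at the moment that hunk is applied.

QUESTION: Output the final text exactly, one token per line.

Hunk 1: at line 8 remove [ceek,uyqp] add [oaoy,lmdc,fajhs] -> 13 lines: lstel nkvg dcwew vkzf agyo ghk dcwhd bpjf oaoy lmdc fajhs aqpz nzczz
Hunk 2: at line 10 remove [fajhs,aqpz] add [ovwc,gmfmj,muejy] -> 14 lines: lstel nkvg dcwew vkzf agyo ghk dcwhd bpjf oaoy lmdc ovwc gmfmj muejy nzczz
Hunk 3: at line 1 remove [nkvg,dcwew] add [krij] -> 13 lines: lstel krij vkzf agyo ghk dcwhd bpjf oaoy lmdc ovwc gmfmj muejy nzczz
Hunk 4: at line 8 remove [lmdc] add [vqj] -> 13 lines: lstel krij vkzf agyo ghk dcwhd bpjf oaoy vqj ovwc gmfmj muejy nzczz
Hunk 5: at line 7 remove [vqj,ovwc,gmfmj] add [wktv,tzxi,vyu] -> 13 lines: lstel krij vkzf agyo ghk dcwhd bpjf oaoy wktv tzxi vyu muejy nzczz

Answer: lstel
krij
vkzf
agyo
ghk
dcwhd
bpjf
oaoy
wktv
tzxi
vyu
muejy
nzczz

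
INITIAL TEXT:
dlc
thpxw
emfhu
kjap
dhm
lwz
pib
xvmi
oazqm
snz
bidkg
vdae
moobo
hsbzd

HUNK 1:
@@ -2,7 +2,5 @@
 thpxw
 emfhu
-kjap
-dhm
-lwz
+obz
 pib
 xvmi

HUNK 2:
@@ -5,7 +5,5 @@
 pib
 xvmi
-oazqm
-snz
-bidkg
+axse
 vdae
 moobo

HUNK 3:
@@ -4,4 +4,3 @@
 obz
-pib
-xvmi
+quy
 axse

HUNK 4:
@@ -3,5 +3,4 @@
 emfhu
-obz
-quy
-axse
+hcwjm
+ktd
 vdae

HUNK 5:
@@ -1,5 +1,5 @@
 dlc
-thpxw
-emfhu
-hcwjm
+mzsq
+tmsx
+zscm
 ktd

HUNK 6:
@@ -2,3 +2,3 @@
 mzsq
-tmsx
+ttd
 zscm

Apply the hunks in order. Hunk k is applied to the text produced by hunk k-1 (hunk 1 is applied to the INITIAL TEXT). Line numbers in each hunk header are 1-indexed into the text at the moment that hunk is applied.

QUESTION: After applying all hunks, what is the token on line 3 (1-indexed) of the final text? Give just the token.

Answer: ttd

Derivation:
Hunk 1: at line 2 remove [kjap,dhm,lwz] add [obz] -> 12 lines: dlc thpxw emfhu obz pib xvmi oazqm snz bidkg vdae moobo hsbzd
Hunk 2: at line 5 remove [oazqm,snz,bidkg] add [axse] -> 10 lines: dlc thpxw emfhu obz pib xvmi axse vdae moobo hsbzd
Hunk 3: at line 4 remove [pib,xvmi] add [quy] -> 9 lines: dlc thpxw emfhu obz quy axse vdae moobo hsbzd
Hunk 4: at line 3 remove [obz,quy,axse] add [hcwjm,ktd] -> 8 lines: dlc thpxw emfhu hcwjm ktd vdae moobo hsbzd
Hunk 5: at line 1 remove [thpxw,emfhu,hcwjm] add [mzsq,tmsx,zscm] -> 8 lines: dlc mzsq tmsx zscm ktd vdae moobo hsbzd
Hunk 6: at line 2 remove [tmsx] add [ttd] -> 8 lines: dlc mzsq ttd zscm ktd vdae moobo hsbzd
Final line 3: ttd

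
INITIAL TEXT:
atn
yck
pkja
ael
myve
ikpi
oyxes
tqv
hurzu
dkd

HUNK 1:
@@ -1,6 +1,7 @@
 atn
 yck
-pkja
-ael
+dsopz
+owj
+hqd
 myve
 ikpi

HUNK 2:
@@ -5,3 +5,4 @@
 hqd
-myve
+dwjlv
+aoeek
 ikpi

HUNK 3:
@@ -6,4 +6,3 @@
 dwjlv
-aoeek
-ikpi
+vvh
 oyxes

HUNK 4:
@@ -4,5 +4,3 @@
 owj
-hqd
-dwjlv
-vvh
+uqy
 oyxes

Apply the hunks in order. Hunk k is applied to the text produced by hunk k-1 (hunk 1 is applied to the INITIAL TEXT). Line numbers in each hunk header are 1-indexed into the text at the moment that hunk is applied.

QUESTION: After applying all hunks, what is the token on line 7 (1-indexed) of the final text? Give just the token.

Hunk 1: at line 1 remove [pkja,ael] add [dsopz,owj,hqd] -> 11 lines: atn yck dsopz owj hqd myve ikpi oyxes tqv hurzu dkd
Hunk 2: at line 5 remove [myve] add [dwjlv,aoeek] -> 12 lines: atn yck dsopz owj hqd dwjlv aoeek ikpi oyxes tqv hurzu dkd
Hunk 3: at line 6 remove [aoeek,ikpi] add [vvh] -> 11 lines: atn yck dsopz owj hqd dwjlv vvh oyxes tqv hurzu dkd
Hunk 4: at line 4 remove [hqd,dwjlv,vvh] add [uqy] -> 9 lines: atn yck dsopz owj uqy oyxes tqv hurzu dkd
Final line 7: tqv

Answer: tqv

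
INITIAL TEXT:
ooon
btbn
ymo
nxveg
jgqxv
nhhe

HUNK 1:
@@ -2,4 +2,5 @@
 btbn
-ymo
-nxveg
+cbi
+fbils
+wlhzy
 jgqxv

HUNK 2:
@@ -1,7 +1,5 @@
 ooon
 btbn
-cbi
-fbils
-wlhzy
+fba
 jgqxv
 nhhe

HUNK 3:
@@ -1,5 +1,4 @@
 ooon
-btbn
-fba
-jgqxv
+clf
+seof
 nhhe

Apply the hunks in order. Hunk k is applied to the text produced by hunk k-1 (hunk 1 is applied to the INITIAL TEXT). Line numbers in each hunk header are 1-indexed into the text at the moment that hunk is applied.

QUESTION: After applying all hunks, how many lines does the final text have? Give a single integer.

Hunk 1: at line 2 remove [ymo,nxveg] add [cbi,fbils,wlhzy] -> 7 lines: ooon btbn cbi fbils wlhzy jgqxv nhhe
Hunk 2: at line 1 remove [cbi,fbils,wlhzy] add [fba] -> 5 lines: ooon btbn fba jgqxv nhhe
Hunk 3: at line 1 remove [btbn,fba,jgqxv] add [clf,seof] -> 4 lines: ooon clf seof nhhe
Final line count: 4

Answer: 4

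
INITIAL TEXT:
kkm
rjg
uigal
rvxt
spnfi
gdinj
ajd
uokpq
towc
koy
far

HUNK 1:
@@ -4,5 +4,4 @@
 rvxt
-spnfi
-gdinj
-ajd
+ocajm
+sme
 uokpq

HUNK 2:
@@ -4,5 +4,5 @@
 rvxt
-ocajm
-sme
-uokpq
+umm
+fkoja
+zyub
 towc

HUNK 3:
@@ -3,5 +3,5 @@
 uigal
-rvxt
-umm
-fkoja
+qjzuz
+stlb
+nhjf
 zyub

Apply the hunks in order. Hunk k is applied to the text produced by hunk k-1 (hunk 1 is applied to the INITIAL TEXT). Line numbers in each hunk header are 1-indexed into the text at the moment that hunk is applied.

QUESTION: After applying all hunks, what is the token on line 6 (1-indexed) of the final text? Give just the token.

Hunk 1: at line 4 remove [spnfi,gdinj,ajd] add [ocajm,sme] -> 10 lines: kkm rjg uigal rvxt ocajm sme uokpq towc koy far
Hunk 2: at line 4 remove [ocajm,sme,uokpq] add [umm,fkoja,zyub] -> 10 lines: kkm rjg uigal rvxt umm fkoja zyub towc koy far
Hunk 3: at line 3 remove [rvxt,umm,fkoja] add [qjzuz,stlb,nhjf] -> 10 lines: kkm rjg uigal qjzuz stlb nhjf zyub towc koy far
Final line 6: nhjf

Answer: nhjf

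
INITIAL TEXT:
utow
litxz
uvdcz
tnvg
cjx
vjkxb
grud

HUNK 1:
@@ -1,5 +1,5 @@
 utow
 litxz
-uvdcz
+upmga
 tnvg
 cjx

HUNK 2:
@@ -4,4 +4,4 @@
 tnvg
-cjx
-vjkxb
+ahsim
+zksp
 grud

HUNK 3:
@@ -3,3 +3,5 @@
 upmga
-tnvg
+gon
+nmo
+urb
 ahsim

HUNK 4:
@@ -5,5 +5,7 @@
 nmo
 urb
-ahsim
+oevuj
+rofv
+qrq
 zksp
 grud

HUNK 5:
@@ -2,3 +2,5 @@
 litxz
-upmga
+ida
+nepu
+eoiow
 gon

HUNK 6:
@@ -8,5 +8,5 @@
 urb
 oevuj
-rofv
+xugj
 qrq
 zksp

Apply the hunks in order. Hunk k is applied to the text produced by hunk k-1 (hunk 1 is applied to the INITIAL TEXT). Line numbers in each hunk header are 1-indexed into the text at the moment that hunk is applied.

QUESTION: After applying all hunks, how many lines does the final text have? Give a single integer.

Answer: 13

Derivation:
Hunk 1: at line 1 remove [uvdcz] add [upmga] -> 7 lines: utow litxz upmga tnvg cjx vjkxb grud
Hunk 2: at line 4 remove [cjx,vjkxb] add [ahsim,zksp] -> 7 lines: utow litxz upmga tnvg ahsim zksp grud
Hunk 3: at line 3 remove [tnvg] add [gon,nmo,urb] -> 9 lines: utow litxz upmga gon nmo urb ahsim zksp grud
Hunk 4: at line 5 remove [ahsim] add [oevuj,rofv,qrq] -> 11 lines: utow litxz upmga gon nmo urb oevuj rofv qrq zksp grud
Hunk 5: at line 2 remove [upmga] add [ida,nepu,eoiow] -> 13 lines: utow litxz ida nepu eoiow gon nmo urb oevuj rofv qrq zksp grud
Hunk 6: at line 8 remove [rofv] add [xugj] -> 13 lines: utow litxz ida nepu eoiow gon nmo urb oevuj xugj qrq zksp grud
Final line count: 13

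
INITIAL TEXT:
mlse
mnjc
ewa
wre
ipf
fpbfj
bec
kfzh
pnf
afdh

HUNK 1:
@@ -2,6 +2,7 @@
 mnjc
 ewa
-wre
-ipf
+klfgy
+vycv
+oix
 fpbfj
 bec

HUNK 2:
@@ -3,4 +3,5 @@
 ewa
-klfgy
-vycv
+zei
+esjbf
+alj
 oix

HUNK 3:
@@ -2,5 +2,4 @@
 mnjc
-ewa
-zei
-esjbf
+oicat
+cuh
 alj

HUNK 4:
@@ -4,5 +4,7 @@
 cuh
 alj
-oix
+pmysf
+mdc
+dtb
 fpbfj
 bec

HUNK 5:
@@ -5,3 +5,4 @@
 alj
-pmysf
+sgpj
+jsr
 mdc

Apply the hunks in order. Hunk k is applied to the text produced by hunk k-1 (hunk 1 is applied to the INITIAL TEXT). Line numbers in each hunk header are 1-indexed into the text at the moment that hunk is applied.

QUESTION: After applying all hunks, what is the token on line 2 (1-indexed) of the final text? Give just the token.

Hunk 1: at line 2 remove [wre,ipf] add [klfgy,vycv,oix] -> 11 lines: mlse mnjc ewa klfgy vycv oix fpbfj bec kfzh pnf afdh
Hunk 2: at line 3 remove [klfgy,vycv] add [zei,esjbf,alj] -> 12 lines: mlse mnjc ewa zei esjbf alj oix fpbfj bec kfzh pnf afdh
Hunk 3: at line 2 remove [ewa,zei,esjbf] add [oicat,cuh] -> 11 lines: mlse mnjc oicat cuh alj oix fpbfj bec kfzh pnf afdh
Hunk 4: at line 4 remove [oix] add [pmysf,mdc,dtb] -> 13 lines: mlse mnjc oicat cuh alj pmysf mdc dtb fpbfj bec kfzh pnf afdh
Hunk 5: at line 5 remove [pmysf] add [sgpj,jsr] -> 14 lines: mlse mnjc oicat cuh alj sgpj jsr mdc dtb fpbfj bec kfzh pnf afdh
Final line 2: mnjc

Answer: mnjc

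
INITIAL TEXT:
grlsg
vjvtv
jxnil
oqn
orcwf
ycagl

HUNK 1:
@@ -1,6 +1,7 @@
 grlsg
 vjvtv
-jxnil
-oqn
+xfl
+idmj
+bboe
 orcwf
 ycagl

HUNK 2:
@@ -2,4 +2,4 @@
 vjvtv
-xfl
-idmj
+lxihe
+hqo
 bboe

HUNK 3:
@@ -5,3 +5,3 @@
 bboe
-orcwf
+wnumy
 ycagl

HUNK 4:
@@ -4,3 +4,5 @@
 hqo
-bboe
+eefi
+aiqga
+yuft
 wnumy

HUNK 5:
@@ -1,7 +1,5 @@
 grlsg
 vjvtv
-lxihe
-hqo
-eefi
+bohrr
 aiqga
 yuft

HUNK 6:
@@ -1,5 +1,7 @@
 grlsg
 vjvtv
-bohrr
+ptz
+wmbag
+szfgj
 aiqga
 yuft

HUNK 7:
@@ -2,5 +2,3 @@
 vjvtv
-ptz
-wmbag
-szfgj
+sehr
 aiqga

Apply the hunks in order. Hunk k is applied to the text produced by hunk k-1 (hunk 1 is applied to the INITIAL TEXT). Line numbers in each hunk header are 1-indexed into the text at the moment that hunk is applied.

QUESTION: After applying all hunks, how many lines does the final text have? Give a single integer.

Answer: 7

Derivation:
Hunk 1: at line 1 remove [jxnil,oqn] add [xfl,idmj,bboe] -> 7 lines: grlsg vjvtv xfl idmj bboe orcwf ycagl
Hunk 2: at line 2 remove [xfl,idmj] add [lxihe,hqo] -> 7 lines: grlsg vjvtv lxihe hqo bboe orcwf ycagl
Hunk 3: at line 5 remove [orcwf] add [wnumy] -> 7 lines: grlsg vjvtv lxihe hqo bboe wnumy ycagl
Hunk 4: at line 4 remove [bboe] add [eefi,aiqga,yuft] -> 9 lines: grlsg vjvtv lxihe hqo eefi aiqga yuft wnumy ycagl
Hunk 5: at line 1 remove [lxihe,hqo,eefi] add [bohrr] -> 7 lines: grlsg vjvtv bohrr aiqga yuft wnumy ycagl
Hunk 6: at line 1 remove [bohrr] add [ptz,wmbag,szfgj] -> 9 lines: grlsg vjvtv ptz wmbag szfgj aiqga yuft wnumy ycagl
Hunk 7: at line 2 remove [ptz,wmbag,szfgj] add [sehr] -> 7 lines: grlsg vjvtv sehr aiqga yuft wnumy ycagl
Final line count: 7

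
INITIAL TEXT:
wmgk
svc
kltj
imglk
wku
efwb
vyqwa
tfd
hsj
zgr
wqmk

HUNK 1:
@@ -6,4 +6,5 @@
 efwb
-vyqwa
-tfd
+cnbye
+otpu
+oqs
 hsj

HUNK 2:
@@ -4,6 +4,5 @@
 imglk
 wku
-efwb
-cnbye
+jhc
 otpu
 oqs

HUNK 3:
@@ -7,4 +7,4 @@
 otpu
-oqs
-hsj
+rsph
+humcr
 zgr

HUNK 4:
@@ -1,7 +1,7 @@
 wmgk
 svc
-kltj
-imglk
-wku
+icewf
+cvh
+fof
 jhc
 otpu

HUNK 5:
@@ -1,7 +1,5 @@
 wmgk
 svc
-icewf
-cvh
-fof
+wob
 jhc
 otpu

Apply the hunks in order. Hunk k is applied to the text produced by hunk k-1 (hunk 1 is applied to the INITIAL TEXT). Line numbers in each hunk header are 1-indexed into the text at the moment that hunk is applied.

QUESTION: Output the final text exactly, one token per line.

Answer: wmgk
svc
wob
jhc
otpu
rsph
humcr
zgr
wqmk

Derivation:
Hunk 1: at line 6 remove [vyqwa,tfd] add [cnbye,otpu,oqs] -> 12 lines: wmgk svc kltj imglk wku efwb cnbye otpu oqs hsj zgr wqmk
Hunk 2: at line 4 remove [efwb,cnbye] add [jhc] -> 11 lines: wmgk svc kltj imglk wku jhc otpu oqs hsj zgr wqmk
Hunk 3: at line 7 remove [oqs,hsj] add [rsph,humcr] -> 11 lines: wmgk svc kltj imglk wku jhc otpu rsph humcr zgr wqmk
Hunk 4: at line 1 remove [kltj,imglk,wku] add [icewf,cvh,fof] -> 11 lines: wmgk svc icewf cvh fof jhc otpu rsph humcr zgr wqmk
Hunk 5: at line 1 remove [icewf,cvh,fof] add [wob] -> 9 lines: wmgk svc wob jhc otpu rsph humcr zgr wqmk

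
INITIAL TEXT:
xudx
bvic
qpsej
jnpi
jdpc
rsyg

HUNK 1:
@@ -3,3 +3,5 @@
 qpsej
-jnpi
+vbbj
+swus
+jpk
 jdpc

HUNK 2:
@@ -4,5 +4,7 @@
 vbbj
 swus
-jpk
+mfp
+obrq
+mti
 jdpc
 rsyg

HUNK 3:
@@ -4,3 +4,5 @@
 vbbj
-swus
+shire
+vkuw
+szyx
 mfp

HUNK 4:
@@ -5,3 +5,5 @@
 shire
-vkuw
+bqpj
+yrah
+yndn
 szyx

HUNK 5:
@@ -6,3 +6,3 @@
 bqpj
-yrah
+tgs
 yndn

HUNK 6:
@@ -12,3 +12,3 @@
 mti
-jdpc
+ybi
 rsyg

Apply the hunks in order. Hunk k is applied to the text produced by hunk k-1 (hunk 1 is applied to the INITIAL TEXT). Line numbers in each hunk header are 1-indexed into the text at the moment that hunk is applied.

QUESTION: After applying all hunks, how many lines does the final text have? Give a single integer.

Hunk 1: at line 3 remove [jnpi] add [vbbj,swus,jpk] -> 8 lines: xudx bvic qpsej vbbj swus jpk jdpc rsyg
Hunk 2: at line 4 remove [jpk] add [mfp,obrq,mti] -> 10 lines: xudx bvic qpsej vbbj swus mfp obrq mti jdpc rsyg
Hunk 3: at line 4 remove [swus] add [shire,vkuw,szyx] -> 12 lines: xudx bvic qpsej vbbj shire vkuw szyx mfp obrq mti jdpc rsyg
Hunk 4: at line 5 remove [vkuw] add [bqpj,yrah,yndn] -> 14 lines: xudx bvic qpsej vbbj shire bqpj yrah yndn szyx mfp obrq mti jdpc rsyg
Hunk 5: at line 6 remove [yrah] add [tgs] -> 14 lines: xudx bvic qpsej vbbj shire bqpj tgs yndn szyx mfp obrq mti jdpc rsyg
Hunk 6: at line 12 remove [jdpc] add [ybi] -> 14 lines: xudx bvic qpsej vbbj shire bqpj tgs yndn szyx mfp obrq mti ybi rsyg
Final line count: 14

Answer: 14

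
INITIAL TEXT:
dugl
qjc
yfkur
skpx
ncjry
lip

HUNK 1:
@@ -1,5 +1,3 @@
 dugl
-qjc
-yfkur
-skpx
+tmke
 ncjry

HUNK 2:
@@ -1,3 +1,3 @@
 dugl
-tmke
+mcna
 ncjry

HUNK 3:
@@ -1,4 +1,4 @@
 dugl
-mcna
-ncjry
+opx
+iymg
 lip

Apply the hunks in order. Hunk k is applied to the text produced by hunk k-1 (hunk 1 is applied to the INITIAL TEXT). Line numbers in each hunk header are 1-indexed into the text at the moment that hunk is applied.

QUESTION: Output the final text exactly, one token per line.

Answer: dugl
opx
iymg
lip

Derivation:
Hunk 1: at line 1 remove [qjc,yfkur,skpx] add [tmke] -> 4 lines: dugl tmke ncjry lip
Hunk 2: at line 1 remove [tmke] add [mcna] -> 4 lines: dugl mcna ncjry lip
Hunk 3: at line 1 remove [mcna,ncjry] add [opx,iymg] -> 4 lines: dugl opx iymg lip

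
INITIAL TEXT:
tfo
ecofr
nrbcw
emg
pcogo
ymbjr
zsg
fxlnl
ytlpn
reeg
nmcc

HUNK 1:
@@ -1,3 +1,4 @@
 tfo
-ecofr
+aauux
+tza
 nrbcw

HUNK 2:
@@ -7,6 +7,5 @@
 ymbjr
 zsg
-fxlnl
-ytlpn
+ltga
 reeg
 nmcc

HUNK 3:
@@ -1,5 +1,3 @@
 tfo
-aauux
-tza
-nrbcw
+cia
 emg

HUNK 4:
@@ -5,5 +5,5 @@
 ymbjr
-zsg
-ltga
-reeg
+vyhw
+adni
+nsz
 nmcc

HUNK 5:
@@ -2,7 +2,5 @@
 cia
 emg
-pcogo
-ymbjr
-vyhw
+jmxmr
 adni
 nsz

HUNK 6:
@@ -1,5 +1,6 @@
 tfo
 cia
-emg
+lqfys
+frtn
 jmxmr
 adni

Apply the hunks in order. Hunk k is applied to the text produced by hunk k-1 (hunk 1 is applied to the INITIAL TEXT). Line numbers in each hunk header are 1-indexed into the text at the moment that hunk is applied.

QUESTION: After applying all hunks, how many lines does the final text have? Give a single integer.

Answer: 8

Derivation:
Hunk 1: at line 1 remove [ecofr] add [aauux,tza] -> 12 lines: tfo aauux tza nrbcw emg pcogo ymbjr zsg fxlnl ytlpn reeg nmcc
Hunk 2: at line 7 remove [fxlnl,ytlpn] add [ltga] -> 11 lines: tfo aauux tza nrbcw emg pcogo ymbjr zsg ltga reeg nmcc
Hunk 3: at line 1 remove [aauux,tza,nrbcw] add [cia] -> 9 lines: tfo cia emg pcogo ymbjr zsg ltga reeg nmcc
Hunk 4: at line 5 remove [zsg,ltga,reeg] add [vyhw,adni,nsz] -> 9 lines: tfo cia emg pcogo ymbjr vyhw adni nsz nmcc
Hunk 5: at line 2 remove [pcogo,ymbjr,vyhw] add [jmxmr] -> 7 lines: tfo cia emg jmxmr adni nsz nmcc
Hunk 6: at line 1 remove [emg] add [lqfys,frtn] -> 8 lines: tfo cia lqfys frtn jmxmr adni nsz nmcc
Final line count: 8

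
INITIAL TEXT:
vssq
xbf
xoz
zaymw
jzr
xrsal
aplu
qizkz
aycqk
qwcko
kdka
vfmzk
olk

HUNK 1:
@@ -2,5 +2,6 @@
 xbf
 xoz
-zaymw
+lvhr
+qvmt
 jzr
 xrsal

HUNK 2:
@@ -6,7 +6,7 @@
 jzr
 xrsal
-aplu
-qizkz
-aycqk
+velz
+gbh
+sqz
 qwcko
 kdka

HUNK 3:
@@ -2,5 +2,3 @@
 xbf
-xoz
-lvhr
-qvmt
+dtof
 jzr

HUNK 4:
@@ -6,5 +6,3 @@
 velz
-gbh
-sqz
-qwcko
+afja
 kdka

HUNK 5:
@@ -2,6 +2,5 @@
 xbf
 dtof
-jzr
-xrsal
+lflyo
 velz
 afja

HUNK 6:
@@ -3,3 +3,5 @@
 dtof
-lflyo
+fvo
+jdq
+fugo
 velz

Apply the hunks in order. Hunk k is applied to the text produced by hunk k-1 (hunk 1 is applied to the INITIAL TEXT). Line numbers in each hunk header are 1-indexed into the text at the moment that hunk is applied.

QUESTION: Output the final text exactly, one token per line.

Answer: vssq
xbf
dtof
fvo
jdq
fugo
velz
afja
kdka
vfmzk
olk

Derivation:
Hunk 1: at line 2 remove [zaymw] add [lvhr,qvmt] -> 14 lines: vssq xbf xoz lvhr qvmt jzr xrsal aplu qizkz aycqk qwcko kdka vfmzk olk
Hunk 2: at line 6 remove [aplu,qizkz,aycqk] add [velz,gbh,sqz] -> 14 lines: vssq xbf xoz lvhr qvmt jzr xrsal velz gbh sqz qwcko kdka vfmzk olk
Hunk 3: at line 2 remove [xoz,lvhr,qvmt] add [dtof] -> 12 lines: vssq xbf dtof jzr xrsal velz gbh sqz qwcko kdka vfmzk olk
Hunk 4: at line 6 remove [gbh,sqz,qwcko] add [afja] -> 10 lines: vssq xbf dtof jzr xrsal velz afja kdka vfmzk olk
Hunk 5: at line 2 remove [jzr,xrsal] add [lflyo] -> 9 lines: vssq xbf dtof lflyo velz afja kdka vfmzk olk
Hunk 6: at line 3 remove [lflyo] add [fvo,jdq,fugo] -> 11 lines: vssq xbf dtof fvo jdq fugo velz afja kdka vfmzk olk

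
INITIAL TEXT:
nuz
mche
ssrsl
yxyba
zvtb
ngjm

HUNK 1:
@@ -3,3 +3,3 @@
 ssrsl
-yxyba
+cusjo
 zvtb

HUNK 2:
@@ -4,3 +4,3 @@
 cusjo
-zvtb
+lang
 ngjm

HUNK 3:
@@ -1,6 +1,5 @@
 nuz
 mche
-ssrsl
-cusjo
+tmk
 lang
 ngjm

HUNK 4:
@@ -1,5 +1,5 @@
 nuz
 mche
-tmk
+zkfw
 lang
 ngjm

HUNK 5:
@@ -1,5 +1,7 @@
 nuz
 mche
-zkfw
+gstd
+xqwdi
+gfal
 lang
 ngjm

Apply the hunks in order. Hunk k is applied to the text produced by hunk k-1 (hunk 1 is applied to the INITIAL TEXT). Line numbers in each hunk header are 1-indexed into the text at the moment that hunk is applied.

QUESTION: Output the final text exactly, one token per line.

Hunk 1: at line 3 remove [yxyba] add [cusjo] -> 6 lines: nuz mche ssrsl cusjo zvtb ngjm
Hunk 2: at line 4 remove [zvtb] add [lang] -> 6 lines: nuz mche ssrsl cusjo lang ngjm
Hunk 3: at line 1 remove [ssrsl,cusjo] add [tmk] -> 5 lines: nuz mche tmk lang ngjm
Hunk 4: at line 1 remove [tmk] add [zkfw] -> 5 lines: nuz mche zkfw lang ngjm
Hunk 5: at line 1 remove [zkfw] add [gstd,xqwdi,gfal] -> 7 lines: nuz mche gstd xqwdi gfal lang ngjm

Answer: nuz
mche
gstd
xqwdi
gfal
lang
ngjm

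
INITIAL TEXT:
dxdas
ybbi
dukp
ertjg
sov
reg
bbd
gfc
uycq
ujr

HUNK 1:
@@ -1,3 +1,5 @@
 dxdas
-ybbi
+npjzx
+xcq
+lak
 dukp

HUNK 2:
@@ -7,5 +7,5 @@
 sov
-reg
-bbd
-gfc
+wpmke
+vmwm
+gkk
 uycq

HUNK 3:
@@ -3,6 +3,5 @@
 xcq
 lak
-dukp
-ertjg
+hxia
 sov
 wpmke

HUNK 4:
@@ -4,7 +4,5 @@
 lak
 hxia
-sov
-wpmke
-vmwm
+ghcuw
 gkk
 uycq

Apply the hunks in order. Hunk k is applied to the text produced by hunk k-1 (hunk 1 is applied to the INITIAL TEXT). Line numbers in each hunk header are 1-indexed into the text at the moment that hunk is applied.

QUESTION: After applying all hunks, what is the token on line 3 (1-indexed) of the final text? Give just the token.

Hunk 1: at line 1 remove [ybbi] add [npjzx,xcq,lak] -> 12 lines: dxdas npjzx xcq lak dukp ertjg sov reg bbd gfc uycq ujr
Hunk 2: at line 7 remove [reg,bbd,gfc] add [wpmke,vmwm,gkk] -> 12 lines: dxdas npjzx xcq lak dukp ertjg sov wpmke vmwm gkk uycq ujr
Hunk 3: at line 3 remove [dukp,ertjg] add [hxia] -> 11 lines: dxdas npjzx xcq lak hxia sov wpmke vmwm gkk uycq ujr
Hunk 4: at line 4 remove [sov,wpmke,vmwm] add [ghcuw] -> 9 lines: dxdas npjzx xcq lak hxia ghcuw gkk uycq ujr
Final line 3: xcq

Answer: xcq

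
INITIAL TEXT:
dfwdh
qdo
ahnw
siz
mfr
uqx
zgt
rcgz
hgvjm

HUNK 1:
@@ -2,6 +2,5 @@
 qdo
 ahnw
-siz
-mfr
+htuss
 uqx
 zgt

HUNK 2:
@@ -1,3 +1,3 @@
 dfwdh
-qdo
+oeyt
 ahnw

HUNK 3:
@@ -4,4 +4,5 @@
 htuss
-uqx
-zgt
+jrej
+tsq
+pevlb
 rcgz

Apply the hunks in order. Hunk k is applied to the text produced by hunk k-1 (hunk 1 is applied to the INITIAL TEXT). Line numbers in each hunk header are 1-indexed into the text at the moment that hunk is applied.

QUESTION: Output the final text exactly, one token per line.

Hunk 1: at line 2 remove [siz,mfr] add [htuss] -> 8 lines: dfwdh qdo ahnw htuss uqx zgt rcgz hgvjm
Hunk 2: at line 1 remove [qdo] add [oeyt] -> 8 lines: dfwdh oeyt ahnw htuss uqx zgt rcgz hgvjm
Hunk 3: at line 4 remove [uqx,zgt] add [jrej,tsq,pevlb] -> 9 lines: dfwdh oeyt ahnw htuss jrej tsq pevlb rcgz hgvjm

Answer: dfwdh
oeyt
ahnw
htuss
jrej
tsq
pevlb
rcgz
hgvjm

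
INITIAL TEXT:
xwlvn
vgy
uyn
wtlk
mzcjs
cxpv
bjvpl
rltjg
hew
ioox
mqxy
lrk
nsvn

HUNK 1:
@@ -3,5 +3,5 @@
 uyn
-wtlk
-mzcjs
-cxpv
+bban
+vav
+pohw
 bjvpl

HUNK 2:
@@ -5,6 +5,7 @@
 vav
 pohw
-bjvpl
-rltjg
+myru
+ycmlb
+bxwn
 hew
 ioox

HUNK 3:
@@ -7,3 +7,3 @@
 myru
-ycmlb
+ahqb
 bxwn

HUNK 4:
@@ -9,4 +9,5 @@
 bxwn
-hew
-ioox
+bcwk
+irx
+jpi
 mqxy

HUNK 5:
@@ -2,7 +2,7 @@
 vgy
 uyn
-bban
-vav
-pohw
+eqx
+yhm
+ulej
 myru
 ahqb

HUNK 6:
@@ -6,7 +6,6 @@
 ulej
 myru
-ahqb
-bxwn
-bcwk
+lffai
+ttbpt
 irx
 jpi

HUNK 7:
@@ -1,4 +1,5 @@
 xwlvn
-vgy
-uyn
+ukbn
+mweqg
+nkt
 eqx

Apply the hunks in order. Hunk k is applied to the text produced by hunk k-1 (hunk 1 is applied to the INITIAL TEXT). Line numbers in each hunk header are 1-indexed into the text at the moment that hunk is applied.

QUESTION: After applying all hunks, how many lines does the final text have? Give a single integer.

Hunk 1: at line 3 remove [wtlk,mzcjs,cxpv] add [bban,vav,pohw] -> 13 lines: xwlvn vgy uyn bban vav pohw bjvpl rltjg hew ioox mqxy lrk nsvn
Hunk 2: at line 5 remove [bjvpl,rltjg] add [myru,ycmlb,bxwn] -> 14 lines: xwlvn vgy uyn bban vav pohw myru ycmlb bxwn hew ioox mqxy lrk nsvn
Hunk 3: at line 7 remove [ycmlb] add [ahqb] -> 14 lines: xwlvn vgy uyn bban vav pohw myru ahqb bxwn hew ioox mqxy lrk nsvn
Hunk 4: at line 9 remove [hew,ioox] add [bcwk,irx,jpi] -> 15 lines: xwlvn vgy uyn bban vav pohw myru ahqb bxwn bcwk irx jpi mqxy lrk nsvn
Hunk 5: at line 2 remove [bban,vav,pohw] add [eqx,yhm,ulej] -> 15 lines: xwlvn vgy uyn eqx yhm ulej myru ahqb bxwn bcwk irx jpi mqxy lrk nsvn
Hunk 6: at line 6 remove [ahqb,bxwn,bcwk] add [lffai,ttbpt] -> 14 lines: xwlvn vgy uyn eqx yhm ulej myru lffai ttbpt irx jpi mqxy lrk nsvn
Hunk 7: at line 1 remove [vgy,uyn] add [ukbn,mweqg,nkt] -> 15 lines: xwlvn ukbn mweqg nkt eqx yhm ulej myru lffai ttbpt irx jpi mqxy lrk nsvn
Final line count: 15

Answer: 15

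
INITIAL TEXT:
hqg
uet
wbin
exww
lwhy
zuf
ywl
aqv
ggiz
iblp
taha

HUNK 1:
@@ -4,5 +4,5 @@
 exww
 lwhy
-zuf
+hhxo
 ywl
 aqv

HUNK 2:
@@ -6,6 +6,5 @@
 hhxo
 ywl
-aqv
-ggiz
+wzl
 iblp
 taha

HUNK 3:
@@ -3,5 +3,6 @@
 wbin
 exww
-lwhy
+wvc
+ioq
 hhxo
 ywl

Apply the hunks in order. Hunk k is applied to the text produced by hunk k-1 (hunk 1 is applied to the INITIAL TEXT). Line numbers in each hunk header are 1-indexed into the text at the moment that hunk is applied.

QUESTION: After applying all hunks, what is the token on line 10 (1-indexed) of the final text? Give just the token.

Answer: iblp

Derivation:
Hunk 1: at line 4 remove [zuf] add [hhxo] -> 11 lines: hqg uet wbin exww lwhy hhxo ywl aqv ggiz iblp taha
Hunk 2: at line 6 remove [aqv,ggiz] add [wzl] -> 10 lines: hqg uet wbin exww lwhy hhxo ywl wzl iblp taha
Hunk 3: at line 3 remove [lwhy] add [wvc,ioq] -> 11 lines: hqg uet wbin exww wvc ioq hhxo ywl wzl iblp taha
Final line 10: iblp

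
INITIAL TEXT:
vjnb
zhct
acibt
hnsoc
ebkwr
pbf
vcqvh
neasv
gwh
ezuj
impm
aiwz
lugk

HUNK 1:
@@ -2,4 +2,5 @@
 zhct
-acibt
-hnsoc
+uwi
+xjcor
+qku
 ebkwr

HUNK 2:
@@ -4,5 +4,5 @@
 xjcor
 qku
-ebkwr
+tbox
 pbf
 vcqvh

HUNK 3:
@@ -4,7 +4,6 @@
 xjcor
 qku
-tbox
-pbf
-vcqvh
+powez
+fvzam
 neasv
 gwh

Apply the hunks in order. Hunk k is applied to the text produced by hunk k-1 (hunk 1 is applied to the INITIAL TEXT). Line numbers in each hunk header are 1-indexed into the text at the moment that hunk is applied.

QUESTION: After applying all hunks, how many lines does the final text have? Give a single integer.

Answer: 13

Derivation:
Hunk 1: at line 2 remove [acibt,hnsoc] add [uwi,xjcor,qku] -> 14 lines: vjnb zhct uwi xjcor qku ebkwr pbf vcqvh neasv gwh ezuj impm aiwz lugk
Hunk 2: at line 4 remove [ebkwr] add [tbox] -> 14 lines: vjnb zhct uwi xjcor qku tbox pbf vcqvh neasv gwh ezuj impm aiwz lugk
Hunk 3: at line 4 remove [tbox,pbf,vcqvh] add [powez,fvzam] -> 13 lines: vjnb zhct uwi xjcor qku powez fvzam neasv gwh ezuj impm aiwz lugk
Final line count: 13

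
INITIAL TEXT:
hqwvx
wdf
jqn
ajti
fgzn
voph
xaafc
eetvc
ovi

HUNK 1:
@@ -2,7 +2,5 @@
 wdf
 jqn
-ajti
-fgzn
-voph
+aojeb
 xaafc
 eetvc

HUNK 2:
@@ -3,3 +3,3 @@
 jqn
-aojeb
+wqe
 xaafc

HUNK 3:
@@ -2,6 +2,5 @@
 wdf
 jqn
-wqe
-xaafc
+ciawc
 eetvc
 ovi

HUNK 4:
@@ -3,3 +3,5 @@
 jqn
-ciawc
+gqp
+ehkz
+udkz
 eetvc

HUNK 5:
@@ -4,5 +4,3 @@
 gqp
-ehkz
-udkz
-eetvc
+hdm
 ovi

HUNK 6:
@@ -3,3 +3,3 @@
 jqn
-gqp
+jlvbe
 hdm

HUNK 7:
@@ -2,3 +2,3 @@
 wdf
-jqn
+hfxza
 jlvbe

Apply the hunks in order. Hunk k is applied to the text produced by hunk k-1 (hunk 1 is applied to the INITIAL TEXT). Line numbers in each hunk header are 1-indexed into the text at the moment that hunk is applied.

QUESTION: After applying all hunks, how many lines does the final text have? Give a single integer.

Answer: 6

Derivation:
Hunk 1: at line 2 remove [ajti,fgzn,voph] add [aojeb] -> 7 lines: hqwvx wdf jqn aojeb xaafc eetvc ovi
Hunk 2: at line 3 remove [aojeb] add [wqe] -> 7 lines: hqwvx wdf jqn wqe xaafc eetvc ovi
Hunk 3: at line 2 remove [wqe,xaafc] add [ciawc] -> 6 lines: hqwvx wdf jqn ciawc eetvc ovi
Hunk 4: at line 3 remove [ciawc] add [gqp,ehkz,udkz] -> 8 lines: hqwvx wdf jqn gqp ehkz udkz eetvc ovi
Hunk 5: at line 4 remove [ehkz,udkz,eetvc] add [hdm] -> 6 lines: hqwvx wdf jqn gqp hdm ovi
Hunk 6: at line 3 remove [gqp] add [jlvbe] -> 6 lines: hqwvx wdf jqn jlvbe hdm ovi
Hunk 7: at line 2 remove [jqn] add [hfxza] -> 6 lines: hqwvx wdf hfxza jlvbe hdm ovi
Final line count: 6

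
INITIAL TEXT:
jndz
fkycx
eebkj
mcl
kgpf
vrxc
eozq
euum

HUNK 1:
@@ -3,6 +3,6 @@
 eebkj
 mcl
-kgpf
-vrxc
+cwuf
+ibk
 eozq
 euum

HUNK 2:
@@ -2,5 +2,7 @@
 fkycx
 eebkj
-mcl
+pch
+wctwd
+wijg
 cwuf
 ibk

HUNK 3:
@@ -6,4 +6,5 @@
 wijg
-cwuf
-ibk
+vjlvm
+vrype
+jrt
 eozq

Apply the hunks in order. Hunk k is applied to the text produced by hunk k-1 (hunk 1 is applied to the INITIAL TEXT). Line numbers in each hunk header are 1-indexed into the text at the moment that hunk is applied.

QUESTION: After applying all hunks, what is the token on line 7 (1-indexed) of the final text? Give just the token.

Hunk 1: at line 3 remove [kgpf,vrxc] add [cwuf,ibk] -> 8 lines: jndz fkycx eebkj mcl cwuf ibk eozq euum
Hunk 2: at line 2 remove [mcl] add [pch,wctwd,wijg] -> 10 lines: jndz fkycx eebkj pch wctwd wijg cwuf ibk eozq euum
Hunk 3: at line 6 remove [cwuf,ibk] add [vjlvm,vrype,jrt] -> 11 lines: jndz fkycx eebkj pch wctwd wijg vjlvm vrype jrt eozq euum
Final line 7: vjlvm

Answer: vjlvm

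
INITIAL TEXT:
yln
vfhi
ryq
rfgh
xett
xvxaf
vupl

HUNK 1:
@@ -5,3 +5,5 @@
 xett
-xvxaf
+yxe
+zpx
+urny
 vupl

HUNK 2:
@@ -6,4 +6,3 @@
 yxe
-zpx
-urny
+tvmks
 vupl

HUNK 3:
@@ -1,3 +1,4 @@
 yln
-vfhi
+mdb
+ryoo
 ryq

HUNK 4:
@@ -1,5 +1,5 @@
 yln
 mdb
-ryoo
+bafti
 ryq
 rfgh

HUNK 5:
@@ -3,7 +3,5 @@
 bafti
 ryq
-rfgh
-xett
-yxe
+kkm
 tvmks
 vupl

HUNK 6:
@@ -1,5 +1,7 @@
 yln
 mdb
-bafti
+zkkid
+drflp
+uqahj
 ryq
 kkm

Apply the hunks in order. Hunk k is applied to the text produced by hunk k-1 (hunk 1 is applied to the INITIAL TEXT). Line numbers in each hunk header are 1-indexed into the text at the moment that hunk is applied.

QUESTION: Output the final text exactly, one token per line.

Answer: yln
mdb
zkkid
drflp
uqahj
ryq
kkm
tvmks
vupl

Derivation:
Hunk 1: at line 5 remove [xvxaf] add [yxe,zpx,urny] -> 9 lines: yln vfhi ryq rfgh xett yxe zpx urny vupl
Hunk 2: at line 6 remove [zpx,urny] add [tvmks] -> 8 lines: yln vfhi ryq rfgh xett yxe tvmks vupl
Hunk 3: at line 1 remove [vfhi] add [mdb,ryoo] -> 9 lines: yln mdb ryoo ryq rfgh xett yxe tvmks vupl
Hunk 4: at line 1 remove [ryoo] add [bafti] -> 9 lines: yln mdb bafti ryq rfgh xett yxe tvmks vupl
Hunk 5: at line 3 remove [rfgh,xett,yxe] add [kkm] -> 7 lines: yln mdb bafti ryq kkm tvmks vupl
Hunk 6: at line 1 remove [bafti] add [zkkid,drflp,uqahj] -> 9 lines: yln mdb zkkid drflp uqahj ryq kkm tvmks vupl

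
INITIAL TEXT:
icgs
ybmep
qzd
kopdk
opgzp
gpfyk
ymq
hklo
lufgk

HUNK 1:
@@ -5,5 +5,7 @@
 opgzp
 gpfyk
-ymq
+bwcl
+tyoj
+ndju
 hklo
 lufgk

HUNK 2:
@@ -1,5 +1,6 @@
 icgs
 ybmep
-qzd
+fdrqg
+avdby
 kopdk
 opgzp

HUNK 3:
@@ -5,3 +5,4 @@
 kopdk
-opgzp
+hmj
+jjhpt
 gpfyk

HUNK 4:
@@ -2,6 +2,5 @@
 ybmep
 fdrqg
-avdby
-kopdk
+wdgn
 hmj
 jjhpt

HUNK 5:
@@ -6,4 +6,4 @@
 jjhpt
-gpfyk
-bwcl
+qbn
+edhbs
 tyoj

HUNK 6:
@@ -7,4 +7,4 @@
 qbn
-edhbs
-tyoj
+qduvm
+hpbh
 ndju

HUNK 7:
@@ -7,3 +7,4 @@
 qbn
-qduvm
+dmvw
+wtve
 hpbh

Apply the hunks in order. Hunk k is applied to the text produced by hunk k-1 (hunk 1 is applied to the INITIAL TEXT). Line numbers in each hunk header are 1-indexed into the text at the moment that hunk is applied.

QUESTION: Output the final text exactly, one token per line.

Answer: icgs
ybmep
fdrqg
wdgn
hmj
jjhpt
qbn
dmvw
wtve
hpbh
ndju
hklo
lufgk

Derivation:
Hunk 1: at line 5 remove [ymq] add [bwcl,tyoj,ndju] -> 11 lines: icgs ybmep qzd kopdk opgzp gpfyk bwcl tyoj ndju hklo lufgk
Hunk 2: at line 1 remove [qzd] add [fdrqg,avdby] -> 12 lines: icgs ybmep fdrqg avdby kopdk opgzp gpfyk bwcl tyoj ndju hklo lufgk
Hunk 3: at line 5 remove [opgzp] add [hmj,jjhpt] -> 13 lines: icgs ybmep fdrqg avdby kopdk hmj jjhpt gpfyk bwcl tyoj ndju hklo lufgk
Hunk 4: at line 2 remove [avdby,kopdk] add [wdgn] -> 12 lines: icgs ybmep fdrqg wdgn hmj jjhpt gpfyk bwcl tyoj ndju hklo lufgk
Hunk 5: at line 6 remove [gpfyk,bwcl] add [qbn,edhbs] -> 12 lines: icgs ybmep fdrqg wdgn hmj jjhpt qbn edhbs tyoj ndju hklo lufgk
Hunk 6: at line 7 remove [edhbs,tyoj] add [qduvm,hpbh] -> 12 lines: icgs ybmep fdrqg wdgn hmj jjhpt qbn qduvm hpbh ndju hklo lufgk
Hunk 7: at line 7 remove [qduvm] add [dmvw,wtve] -> 13 lines: icgs ybmep fdrqg wdgn hmj jjhpt qbn dmvw wtve hpbh ndju hklo lufgk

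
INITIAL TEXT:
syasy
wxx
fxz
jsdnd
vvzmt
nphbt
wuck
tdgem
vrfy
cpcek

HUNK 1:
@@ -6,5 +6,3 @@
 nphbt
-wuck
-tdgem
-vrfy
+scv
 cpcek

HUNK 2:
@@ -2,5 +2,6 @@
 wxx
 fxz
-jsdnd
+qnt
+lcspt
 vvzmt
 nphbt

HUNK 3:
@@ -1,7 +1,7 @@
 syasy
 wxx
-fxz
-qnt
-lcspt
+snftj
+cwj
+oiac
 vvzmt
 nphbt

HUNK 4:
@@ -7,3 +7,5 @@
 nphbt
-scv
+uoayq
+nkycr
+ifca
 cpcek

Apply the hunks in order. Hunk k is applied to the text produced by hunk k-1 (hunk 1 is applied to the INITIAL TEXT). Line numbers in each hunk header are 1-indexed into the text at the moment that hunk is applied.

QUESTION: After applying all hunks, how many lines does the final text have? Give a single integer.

Answer: 11

Derivation:
Hunk 1: at line 6 remove [wuck,tdgem,vrfy] add [scv] -> 8 lines: syasy wxx fxz jsdnd vvzmt nphbt scv cpcek
Hunk 2: at line 2 remove [jsdnd] add [qnt,lcspt] -> 9 lines: syasy wxx fxz qnt lcspt vvzmt nphbt scv cpcek
Hunk 3: at line 1 remove [fxz,qnt,lcspt] add [snftj,cwj,oiac] -> 9 lines: syasy wxx snftj cwj oiac vvzmt nphbt scv cpcek
Hunk 4: at line 7 remove [scv] add [uoayq,nkycr,ifca] -> 11 lines: syasy wxx snftj cwj oiac vvzmt nphbt uoayq nkycr ifca cpcek
Final line count: 11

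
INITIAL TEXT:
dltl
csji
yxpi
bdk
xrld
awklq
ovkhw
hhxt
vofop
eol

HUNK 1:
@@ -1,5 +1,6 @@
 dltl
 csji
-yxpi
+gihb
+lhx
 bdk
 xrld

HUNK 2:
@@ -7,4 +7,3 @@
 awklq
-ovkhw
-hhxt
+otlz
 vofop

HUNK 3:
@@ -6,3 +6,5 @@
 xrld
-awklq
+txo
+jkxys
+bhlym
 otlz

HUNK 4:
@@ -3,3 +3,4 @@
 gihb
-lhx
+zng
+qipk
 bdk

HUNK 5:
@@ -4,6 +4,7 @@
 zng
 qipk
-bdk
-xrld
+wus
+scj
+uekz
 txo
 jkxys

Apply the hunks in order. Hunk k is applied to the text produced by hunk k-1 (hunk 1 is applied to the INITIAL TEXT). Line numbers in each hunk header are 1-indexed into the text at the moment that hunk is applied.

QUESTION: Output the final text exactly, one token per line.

Hunk 1: at line 1 remove [yxpi] add [gihb,lhx] -> 11 lines: dltl csji gihb lhx bdk xrld awklq ovkhw hhxt vofop eol
Hunk 2: at line 7 remove [ovkhw,hhxt] add [otlz] -> 10 lines: dltl csji gihb lhx bdk xrld awklq otlz vofop eol
Hunk 3: at line 6 remove [awklq] add [txo,jkxys,bhlym] -> 12 lines: dltl csji gihb lhx bdk xrld txo jkxys bhlym otlz vofop eol
Hunk 4: at line 3 remove [lhx] add [zng,qipk] -> 13 lines: dltl csji gihb zng qipk bdk xrld txo jkxys bhlym otlz vofop eol
Hunk 5: at line 4 remove [bdk,xrld] add [wus,scj,uekz] -> 14 lines: dltl csji gihb zng qipk wus scj uekz txo jkxys bhlym otlz vofop eol

Answer: dltl
csji
gihb
zng
qipk
wus
scj
uekz
txo
jkxys
bhlym
otlz
vofop
eol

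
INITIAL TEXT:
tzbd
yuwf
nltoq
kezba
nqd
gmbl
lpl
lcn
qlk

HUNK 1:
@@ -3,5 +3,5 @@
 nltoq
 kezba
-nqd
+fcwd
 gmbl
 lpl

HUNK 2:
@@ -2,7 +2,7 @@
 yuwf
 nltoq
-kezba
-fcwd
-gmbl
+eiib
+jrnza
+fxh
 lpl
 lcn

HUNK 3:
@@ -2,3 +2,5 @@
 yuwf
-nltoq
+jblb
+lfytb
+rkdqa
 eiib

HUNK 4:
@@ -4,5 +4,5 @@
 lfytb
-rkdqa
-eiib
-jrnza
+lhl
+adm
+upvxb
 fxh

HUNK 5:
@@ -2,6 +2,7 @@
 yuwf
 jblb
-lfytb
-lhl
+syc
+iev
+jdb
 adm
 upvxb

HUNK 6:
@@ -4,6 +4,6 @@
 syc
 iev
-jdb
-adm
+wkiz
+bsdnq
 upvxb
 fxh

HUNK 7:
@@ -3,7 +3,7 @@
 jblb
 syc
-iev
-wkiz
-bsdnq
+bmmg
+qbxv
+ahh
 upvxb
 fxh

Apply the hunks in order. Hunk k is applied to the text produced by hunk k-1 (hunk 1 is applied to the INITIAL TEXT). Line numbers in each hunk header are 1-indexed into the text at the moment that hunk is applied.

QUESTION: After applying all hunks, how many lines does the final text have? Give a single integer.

Answer: 12

Derivation:
Hunk 1: at line 3 remove [nqd] add [fcwd] -> 9 lines: tzbd yuwf nltoq kezba fcwd gmbl lpl lcn qlk
Hunk 2: at line 2 remove [kezba,fcwd,gmbl] add [eiib,jrnza,fxh] -> 9 lines: tzbd yuwf nltoq eiib jrnza fxh lpl lcn qlk
Hunk 3: at line 2 remove [nltoq] add [jblb,lfytb,rkdqa] -> 11 lines: tzbd yuwf jblb lfytb rkdqa eiib jrnza fxh lpl lcn qlk
Hunk 4: at line 4 remove [rkdqa,eiib,jrnza] add [lhl,adm,upvxb] -> 11 lines: tzbd yuwf jblb lfytb lhl adm upvxb fxh lpl lcn qlk
Hunk 5: at line 2 remove [lfytb,lhl] add [syc,iev,jdb] -> 12 lines: tzbd yuwf jblb syc iev jdb adm upvxb fxh lpl lcn qlk
Hunk 6: at line 4 remove [jdb,adm] add [wkiz,bsdnq] -> 12 lines: tzbd yuwf jblb syc iev wkiz bsdnq upvxb fxh lpl lcn qlk
Hunk 7: at line 3 remove [iev,wkiz,bsdnq] add [bmmg,qbxv,ahh] -> 12 lines: tzbd yuwf jblb syc bmmg qbxv ahh upvxb fxh lpl lcn qlk
Final line count: 12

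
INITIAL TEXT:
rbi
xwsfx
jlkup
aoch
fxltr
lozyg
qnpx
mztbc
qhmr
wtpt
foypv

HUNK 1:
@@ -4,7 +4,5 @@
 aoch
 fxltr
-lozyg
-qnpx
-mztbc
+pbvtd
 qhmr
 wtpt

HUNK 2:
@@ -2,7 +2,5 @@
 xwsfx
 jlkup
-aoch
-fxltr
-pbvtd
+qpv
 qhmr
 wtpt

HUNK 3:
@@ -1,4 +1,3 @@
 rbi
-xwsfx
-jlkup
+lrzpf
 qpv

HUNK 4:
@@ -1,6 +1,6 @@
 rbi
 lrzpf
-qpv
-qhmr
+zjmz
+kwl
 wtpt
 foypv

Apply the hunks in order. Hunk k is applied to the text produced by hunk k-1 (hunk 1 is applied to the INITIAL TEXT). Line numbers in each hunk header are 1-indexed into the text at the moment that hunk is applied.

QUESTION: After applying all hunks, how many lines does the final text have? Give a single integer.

Hunk 1: at line 4 remove [lozyg,qnpx,mztbc] add [pbvtd] -> 9 lines: rbi xwsfx jlkup aoch fxltr pbvtd qhmr wtpt foypv
Hunk 2: at line 2 remove [aoch,fxltr,pbvtd] add [qpv] -> 7 lines: rbi xwsfx jlkup qpv qhmr wtpt foypv
Hunk 3: at line 1 remove [xwsfx,jlkup] add [lrzpf] -> 6 lines: rbi lrzpf qpv qhmr wtpt foypv
Hunk 4: at line 1 remove [qpv,qhmr] add [zjmz,kwl] -> 6 lines: rbi lrzpf zjmz kwl wtpt foypv
Final line count: 6

Answer: 6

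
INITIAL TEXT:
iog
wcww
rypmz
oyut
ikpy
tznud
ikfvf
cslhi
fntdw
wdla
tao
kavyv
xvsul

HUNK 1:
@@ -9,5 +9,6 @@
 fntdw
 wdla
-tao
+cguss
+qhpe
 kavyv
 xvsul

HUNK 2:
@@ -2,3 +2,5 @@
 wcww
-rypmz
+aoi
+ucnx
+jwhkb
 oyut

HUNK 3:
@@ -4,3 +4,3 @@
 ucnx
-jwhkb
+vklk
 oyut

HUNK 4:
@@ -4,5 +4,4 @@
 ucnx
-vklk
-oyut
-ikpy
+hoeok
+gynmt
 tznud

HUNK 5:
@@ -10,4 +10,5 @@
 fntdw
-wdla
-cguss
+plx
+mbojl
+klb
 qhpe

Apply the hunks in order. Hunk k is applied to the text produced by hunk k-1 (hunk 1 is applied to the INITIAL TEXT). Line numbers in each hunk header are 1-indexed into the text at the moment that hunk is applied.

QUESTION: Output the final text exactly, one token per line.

Answer: iog
wcww
aoi
ucnx
hoeok
gynmt
tznud
ikfvf
cslhi
fntdw
plx
mbojl
klb
qhpe
kavyv
xvsul

Derivation:
Hunk 1: at line 9 remove [tao] add [cguss,qhpe] -> 14 lines: iog wcww rypmz oyut ikpy tznud ikfvf cslhi fntdw wdla cguss qhpe kavyv xvsul
Hunk 2: at line 2 remove [rypmz] add [aoi,ucnx,jwhkb] -> 16 lines: iog wcww aoi ucnx jwhkb oyut ikpy tznud ikfvf cslhi fntdw wdla cguss qhpe kavyv xvsul
Hunk 3: at line 4 remove [jwhkb] add [vklk] -> 16 lines: iog wcww aoi ucnx vklk oyut ikpy tznud ikfvf cslhi fntdw wdla cguss qhpe kavyv xvsul
Hunk 4: at line 4 remove [vklk,oyut,ikpy] add [hoeok,gynmt] -> 15 lines: iog wcww aoi ucnx hoeok gynmt tznud ikfvf cslhi fntdw wdla cguss qhpe kavyv xvsul
Hunk 5: at line 10 remove [wdla,cguss] add [plx,mbojl,klb] -> 16 lines: iog wcww aoi ucnx hoeok gynmt tznud ikfvf cslhi fntdw plx mbojl klb qhpe kavyv xvsul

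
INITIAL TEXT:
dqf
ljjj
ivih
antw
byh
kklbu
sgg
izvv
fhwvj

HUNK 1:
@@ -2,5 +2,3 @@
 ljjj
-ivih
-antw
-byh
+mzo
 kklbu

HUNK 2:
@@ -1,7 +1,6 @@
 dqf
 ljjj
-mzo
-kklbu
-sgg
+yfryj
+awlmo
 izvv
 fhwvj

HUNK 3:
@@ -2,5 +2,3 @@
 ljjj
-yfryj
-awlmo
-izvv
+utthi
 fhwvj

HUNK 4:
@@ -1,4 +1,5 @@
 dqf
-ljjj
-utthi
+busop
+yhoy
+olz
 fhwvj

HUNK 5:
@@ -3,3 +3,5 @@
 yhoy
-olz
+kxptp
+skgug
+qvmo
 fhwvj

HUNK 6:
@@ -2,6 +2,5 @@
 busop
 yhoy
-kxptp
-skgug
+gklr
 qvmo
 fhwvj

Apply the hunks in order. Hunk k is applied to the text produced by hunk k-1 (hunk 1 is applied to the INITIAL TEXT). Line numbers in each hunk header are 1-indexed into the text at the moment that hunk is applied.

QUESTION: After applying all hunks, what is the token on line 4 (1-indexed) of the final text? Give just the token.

Answer: gklr

Derivation:
Hunk 1: at line 2 remove [ivih,antw,byh] add [mzo] -> 7 lines: dqf ljjj mzo kklbu sgg izvv fhwvj
Hunk 2: at line 1 remove [mzo,kklbu,sgg] add [yfryj,awlmo] -> 6 lines: dqf ljjj yfryj awlmo izvv fhwvj
Hunk 3: at line 2 remove [yfryj,awlmo,izvv] add [utthi] -> 4 lines: dqf ljjj utthi fhwvj
Hunk 4: at line 1 remove [ljjj,utthi] add [busop,yhoy,olz] -> 5 lines: dqf busop yhoy olz fhwvj
Hunk 5: at line 3 remove [olz] add [kxptp,skgug,qvmo] -> 7 lines: dqf busop yhoy kxptp skgug qvmo fhwvj
Hunk 6: at line 2 remove [kxptp,skgug] add [gklr] -> 6 lines: dqf busop yhoy gklr qvmo fhwvj
Final line 4: gklr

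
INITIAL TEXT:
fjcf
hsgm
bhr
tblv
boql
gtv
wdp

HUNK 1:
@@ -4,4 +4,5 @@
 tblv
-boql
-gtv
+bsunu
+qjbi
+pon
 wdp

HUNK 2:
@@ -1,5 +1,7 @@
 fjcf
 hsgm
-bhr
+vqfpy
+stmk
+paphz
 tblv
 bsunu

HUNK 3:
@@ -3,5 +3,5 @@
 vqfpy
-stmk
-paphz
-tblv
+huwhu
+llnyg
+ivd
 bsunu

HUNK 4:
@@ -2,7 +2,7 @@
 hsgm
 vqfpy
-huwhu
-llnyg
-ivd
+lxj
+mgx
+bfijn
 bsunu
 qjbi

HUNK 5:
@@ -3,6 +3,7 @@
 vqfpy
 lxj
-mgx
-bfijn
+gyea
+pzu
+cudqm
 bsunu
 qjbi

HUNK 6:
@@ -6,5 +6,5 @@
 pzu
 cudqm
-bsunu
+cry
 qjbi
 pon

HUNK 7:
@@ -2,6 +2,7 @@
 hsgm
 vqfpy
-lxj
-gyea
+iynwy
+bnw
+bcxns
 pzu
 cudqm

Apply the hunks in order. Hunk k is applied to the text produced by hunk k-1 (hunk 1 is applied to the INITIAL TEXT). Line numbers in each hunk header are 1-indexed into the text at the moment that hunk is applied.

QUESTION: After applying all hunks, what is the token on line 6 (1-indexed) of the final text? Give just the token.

Answer: bcxns

Derivation:
Hunk 1: at line 4 remove [boql,gtv] add [bsunu,qjbi,pon] -> 8 lines: fjcf hsgm bhr tblv bsunu qjbi pon wdp
Hunk 2: at line 1 remove [bhr] add [vqfpy,stmk,paphz] -> 10 lines: fjcf hsgm vqfpy stmk paphz tblv bsunu qjbi pon wdp
Hunk 3: at line 3 remove [stmk,paphz,tblv] add [huwhu,llnyg,ivd] -> 10 lines: fjcf hsgm vqfpy huwhu llnyg ivd bsunu qjbi pon wdp
Hunk 4: at line 2 remove [huwhu,llnyg,ivd] add [lxj,mgx,bfijn] -> 10 lines: fjcf hsgm vqfpy lxj mgx bfijn bsunu qjbi pon wdp
Hunk 5: at line 3 remove [mgx,bfijn] add [gyea,pzu,cudqm] -> 11 lines: fjcf hsgm vqfpy lxj gyea pzu cudqm bsunu qjbi pon wdp
Hunk 6: at line 6 remove [bsunu] add [cry] -> 11 lines: fjcf hsgm vqfpy lxj gyea pzu cudqm cry qjbi pon wdp
Hunk 7: at line 2 remove [lxj,gyea] add [iynwy,bnw,bcxns] -> 12 lines: fjcf hsgm vqfpy iynwy bnw bcxns pzu cudqm cry qjbi pon wdp
Final line 6: bcxns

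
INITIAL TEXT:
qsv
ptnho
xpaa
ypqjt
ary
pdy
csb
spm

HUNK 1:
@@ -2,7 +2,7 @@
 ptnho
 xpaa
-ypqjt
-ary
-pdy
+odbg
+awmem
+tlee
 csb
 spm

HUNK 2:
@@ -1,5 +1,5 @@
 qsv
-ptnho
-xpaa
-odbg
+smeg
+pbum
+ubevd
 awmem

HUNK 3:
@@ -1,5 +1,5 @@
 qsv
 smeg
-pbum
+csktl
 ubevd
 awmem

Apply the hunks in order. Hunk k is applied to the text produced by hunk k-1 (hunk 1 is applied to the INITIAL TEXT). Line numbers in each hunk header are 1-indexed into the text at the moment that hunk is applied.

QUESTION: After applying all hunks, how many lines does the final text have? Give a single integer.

Answer: 8

Derivation:
Hunk 1: at line 2 remove [ypqjt,ary,pdy] add [odbg,awmem,tlee] -> 8 lines: qsv ptnho xpaa odbg awmem tlee csb spm
Hunk 2: at line 1 remove [ptnho,xpaa,odbg] add [smeg,pbum,ubevd] -> 8 lines: qsv smeg pbum ubevd awmem tlee csb spm
Hunk 3: at line 1 remove [pbum] add [csktl] -> 8 lines: qsv smeg csktl ubevd awmem tlee csb spm
Final line count: 8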